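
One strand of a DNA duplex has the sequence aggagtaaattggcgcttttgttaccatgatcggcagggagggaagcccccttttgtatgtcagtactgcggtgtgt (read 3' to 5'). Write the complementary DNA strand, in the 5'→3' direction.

5′-TCCTCATTTAACCGCGAAAACAATGGTACTAGCCGTCCCTCCCTTCGGGGGAAAACATACAGTCATGACGCCACACA-3′

The strand is given 3'→5', so its complement runs 5'→3' in the same left-to-right order: pair each base A↔T, G↔C.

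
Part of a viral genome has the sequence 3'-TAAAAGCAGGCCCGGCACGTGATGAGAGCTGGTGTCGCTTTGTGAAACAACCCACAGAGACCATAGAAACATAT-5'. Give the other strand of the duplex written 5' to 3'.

5'-ATTTTCGTCCGGGCCGTGCACTACTCTCGACCACAGCGAAACACTTTGTTGGGTGTCTCTGGTATCTTTGTATA-3'

The strand is given 3'→5', so its complement runs 5'→3' in the same left-to-right order: pair each base A↔T, G↔C.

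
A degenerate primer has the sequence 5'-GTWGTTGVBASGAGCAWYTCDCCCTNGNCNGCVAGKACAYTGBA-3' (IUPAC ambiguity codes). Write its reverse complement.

Standard pairs A↔T, G↔C; ambiguity codes pair Y↔R, K↔M, W↔W, S↔S, B↔V, D↔H, N↔N. Complement (CAWCAACBVTSCTCGTWRAGHGGGANCNGNCGBTCMTGTRACVT), then reverse for 5'→3'.

5'-TVCARTGTMCTBGCNGNCNAGGGHGARWTGCTCSTVBCAACWAC-3'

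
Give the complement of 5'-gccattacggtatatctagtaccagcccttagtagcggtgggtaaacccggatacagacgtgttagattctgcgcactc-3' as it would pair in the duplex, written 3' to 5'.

3'-CGGTAATGCCATATAGATCATGGTCGGGAATCATCGCCACCCATTTGGGCCTATGTCTGCACAATCTAAGACGCGTGAG-5'

Base-pairing A↔T, G↔C gives the complement. The complementary strand is antiparallel, so paired with a 5'→3' strand it runs 3'→5'.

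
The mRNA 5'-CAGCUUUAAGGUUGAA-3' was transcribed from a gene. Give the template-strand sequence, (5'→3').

5'-TTCAACCTTAAAGCTG-3'

Replace U with T to get the coding DNA strand: CAGCTTTAAGGTTGAA. The template strand is its reverse complement (complement GTCGAAATTCCAACTT, then reverse).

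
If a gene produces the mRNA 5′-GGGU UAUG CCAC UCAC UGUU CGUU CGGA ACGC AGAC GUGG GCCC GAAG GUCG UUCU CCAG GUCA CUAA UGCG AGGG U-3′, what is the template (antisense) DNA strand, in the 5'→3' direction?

5'-ACCCTCGCATTAGTGACCTGGAGAACGACCTTCGGGCCCACGTCTGCGTTCCGAACGAACAGTGAGTGGCATAACCC-3'

Replace U with T to get the coding DNA strand: GGGTTATGCCACTCACTGTTCGTTCGGAACGCAGACGTGGGCCCGAAGGTCGTTCTCCAGGTCACTAATGCGAGGGT. The template strand is its reverse complement (complement CCCAATACGGTGAGTGACAAGCAAGCCTTGCGTCTGCACCCGGGCTTCCAGCAAGAGGTCCAGTGATTACGCTCCCA, then reverse).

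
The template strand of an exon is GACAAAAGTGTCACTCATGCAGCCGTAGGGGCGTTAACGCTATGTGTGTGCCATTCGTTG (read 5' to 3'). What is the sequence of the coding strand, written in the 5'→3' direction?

5′-CAACGAATGGCACACACATAGCGTTAACGCCCCTACGGCTGCATGAGTGACACTTTTGTC-3′

The coding strand is complementary and antiparallel to the template: take the complement (A↔T, G↔C) and reverse.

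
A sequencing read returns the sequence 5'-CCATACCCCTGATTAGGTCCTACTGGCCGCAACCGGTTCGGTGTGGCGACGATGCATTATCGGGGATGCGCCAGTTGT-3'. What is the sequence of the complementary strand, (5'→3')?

5′-ACAACTGGCGCATCCCCGATAATGCATCGTCGCCACACCGAACCGGTTGCGGCCAGTAGGACCTAATCAGGGGTATGG-3′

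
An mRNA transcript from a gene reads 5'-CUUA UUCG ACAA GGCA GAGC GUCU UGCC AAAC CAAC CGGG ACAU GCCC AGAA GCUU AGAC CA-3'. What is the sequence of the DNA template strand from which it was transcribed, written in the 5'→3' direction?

5'-TGGTCTAAGCTTCTGGGCATGTCCCGGTTGGTTTGGCAAGACGCTCTGCCTTGTCGAATAAG-3'

Replace U with T to get the coding DNA strand: CTTATTCGACAAGGCAGAGCGTCTTGCCAAACCAACCGGGACATGCCCAGAAGCTTAGACCA. The template strand is its reverse complement (complement GAATAAGCTGTTCCGTCTCGCAGAACGGTTTGGTTGGCCCTGTACGGGTCTTCGAATCTGGT, then reverse).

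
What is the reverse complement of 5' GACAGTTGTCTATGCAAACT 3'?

5'-AGTTTGCATAGACAACTGTC-3'

Reading the sequence 3'→5' and pairing each base (A↔T, G↔C) gives the reverse complement directly.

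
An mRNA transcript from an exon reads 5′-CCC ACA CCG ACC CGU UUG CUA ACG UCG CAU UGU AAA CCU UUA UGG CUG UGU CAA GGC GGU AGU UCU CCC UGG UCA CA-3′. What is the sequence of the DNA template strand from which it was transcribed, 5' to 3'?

Replace U with T to get the coding DNA strand: CCCACACCGACCCGTTTGCTAACGTCGCATTGTAAACCTTTATGGCTGTGTCAAGGCGGTAGTTCTCCCTGGTCACA. The template strand is its reverse complement (complement GGGTGTGGCTGGGCAAACGATTGCAGCGTAACATTTGGAAATACCGACACAGTTCCGCCATCAAGAGGGACCAGTGT, then reverse).

5'-TGTGACCAGGGAGAACTACCGCCTTGACACAGCCATAAAGGTTTACAATGCGACGTTAGCAAACGGGTCGGTGTGGG-3'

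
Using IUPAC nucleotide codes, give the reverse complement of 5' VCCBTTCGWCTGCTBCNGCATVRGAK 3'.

Standard pairs A↔T, G↔C; ambiguity codes pair R↔Y, K↔M, W↔W, B↔V, N↔N. Complement (BGGVAAGCWGACGAVGNCGTABYCTM), then reverse for 5'→3'.

5'-MTCYBATGCNGVAGCAGWCGAAVGGB-3'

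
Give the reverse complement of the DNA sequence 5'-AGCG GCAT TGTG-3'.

5'-CACAATGCCGCT-3'

Reading the sequence 3'→5' and pairing each base (A↔T, G↔C) gives the reverse complement directly.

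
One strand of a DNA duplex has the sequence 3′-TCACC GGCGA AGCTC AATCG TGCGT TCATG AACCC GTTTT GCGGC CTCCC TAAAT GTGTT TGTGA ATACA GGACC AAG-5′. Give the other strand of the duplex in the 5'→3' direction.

5'-AGTGGCCGCTTCGAGTTAGCACGCAAGTACTTGGGCAAAACGCCGGAGGGATTTACACAAACACTTATGTCCTGGTTC-3'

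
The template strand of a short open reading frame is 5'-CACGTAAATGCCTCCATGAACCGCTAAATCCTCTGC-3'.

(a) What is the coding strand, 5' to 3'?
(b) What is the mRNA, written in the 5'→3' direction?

(a) 5'-GCAGAGGATTTAGCGGTTCATGGAGGCATTTACGTG-3'
(b) 5′-GCAGAGGAUUUAGCGGUUCAUGGAGGCAUUUACGUG-3′

(a) The coding strand is the reverse complement of the template: complement GTGCATTTACGGAGGTACTTGGCGATTTAGGAGACG, then reverse.
(b) mRNA has the coding-strand sequence with T→U.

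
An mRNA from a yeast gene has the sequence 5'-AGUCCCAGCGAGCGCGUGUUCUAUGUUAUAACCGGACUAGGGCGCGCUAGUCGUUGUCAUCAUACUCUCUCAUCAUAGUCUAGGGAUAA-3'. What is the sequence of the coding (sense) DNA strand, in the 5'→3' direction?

5'-AGTCCCAGCGAGCGCGTGTTCTATGTTATAACCGGACTAGGGCGCGCTAGTCGTTGTCATCATACTCTCTCATCATAGTCTAGGGATAA-3'

The coding DNA strand has the same 5'→3' sequence as the mRNA with U replaced by T.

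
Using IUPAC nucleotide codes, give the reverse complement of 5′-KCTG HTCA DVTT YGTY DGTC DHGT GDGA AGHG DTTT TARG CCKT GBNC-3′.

Standard pairs A↔T, G↔C; ambiguity codes pair R↔Y, K↔M, B↔V, D↔H, N↔N. Complement (MGACDAGTHBAARCARHCAGHDCACHCTTCDCHAAAATYCGGMACVNG), then reverse for 5'→3'.

5'-GNVCAMGGCYTAAAAHCDCTTCHCACDHGACHRACRAABHTGADCAGM-3'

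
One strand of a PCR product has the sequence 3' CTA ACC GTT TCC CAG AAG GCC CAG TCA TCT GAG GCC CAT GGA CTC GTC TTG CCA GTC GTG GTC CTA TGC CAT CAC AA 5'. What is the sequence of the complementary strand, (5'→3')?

The strand is given 3'→5', so its complement runs 5'→3' in the same left-to-right order: pair each base A↔T, G↔C.

5′-GATTGGCAAAGGGTCTTCCGGGTCAGTAGACTCCGGGTACCTGAGCAGAACGGTCAGCACCAGGATACGGTAGTGTT-3′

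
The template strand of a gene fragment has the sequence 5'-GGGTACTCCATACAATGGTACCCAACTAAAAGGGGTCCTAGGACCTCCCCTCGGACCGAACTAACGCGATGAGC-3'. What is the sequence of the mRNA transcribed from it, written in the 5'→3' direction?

5'-GCUCAUCGCGUUAGUUCGGUCCGAGGGGAGGUCCUAGGACCCCUUUUAGUUGGGUACCAUUGUAUGGAGUACCC-3'

The mRNA has the sequence of the coding strand (reverse complement of the template) with T→U. Reverse complement of GGGTACTCCATACAATGGTACCCAACTAAAAGGGGTCCTAGGACCTCCCCTCGGACCGAACTAACGCGATGAGC is GCTCATCGCGTTAGTTCGGTCCGAGGGGAGGTCCTAGGACCCCTTTTAGTTGGGTACCATTGTATGGAGTACCC; then T→U.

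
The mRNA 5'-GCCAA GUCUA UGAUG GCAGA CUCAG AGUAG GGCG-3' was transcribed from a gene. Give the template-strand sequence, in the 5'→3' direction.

Replace U with T to get the coding DNA strand: GCCAAGTCTATGATGGCAGACTCAGAGTAGGGCG. The template strand is its reverse complement (complement CGGTTCAGATACTACCGTCTGAGTCTCATCCCGC, then reverse).

5'-CGCCCTACTCTGAGTCTGCCATCATAGACTTGGC-3'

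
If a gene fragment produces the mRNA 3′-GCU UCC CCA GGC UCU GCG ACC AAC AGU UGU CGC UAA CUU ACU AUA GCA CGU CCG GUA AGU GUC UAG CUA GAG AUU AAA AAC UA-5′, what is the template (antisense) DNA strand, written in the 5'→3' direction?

5'-CGAAGGGGTCCGAGACGCTGGTTGTCAACAGCGATTGAATGATATCGTGCAGGCCATTCACAGATCGATCTCTAATTTTTGAT-3'

Written 5'→3' the mRNA is AUCAAAAAUUAGAGAUCGAUCUGUGAAUGGCCUGCACGAUAUCAUUCAAUCGCUGUUGACAACCAGCGUCUCGGACCCCUUCG, so the coding DNA strand is ATCAAAAATTAGAGATCGATCTGTGAATGGCCTGCACGATATCATTCAATCGCTGTTGACAACCAGCGTCTCGGACCCCTTCG. The template is its reverse complement.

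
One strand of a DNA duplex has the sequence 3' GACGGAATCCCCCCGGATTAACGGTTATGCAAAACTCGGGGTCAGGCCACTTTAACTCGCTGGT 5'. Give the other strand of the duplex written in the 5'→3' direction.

5'-CTGCCTTAGGGGGGCCTAATTGCCAATACGTTTTGAGCCCCAGTCCGGTGAAATTGAGCGACCA-3'

The strand is given 3'→5', so its complement runs 5'→3' in the same left-to-right order: pair each base A↔T, G↔C.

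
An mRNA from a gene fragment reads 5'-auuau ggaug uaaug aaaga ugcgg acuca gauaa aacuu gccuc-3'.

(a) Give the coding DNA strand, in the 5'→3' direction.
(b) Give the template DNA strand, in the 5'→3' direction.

(a) The coding strand matches the mRNA with U→T.
(b) The template strand is the reverse complement of the coding strand.

(a) 5'-ATTATGGATGTAATGAAAGATGCGGACTCAGATAAAACTTGCCTC-3'
(b) 5'-GAGGCAAGTTTTATCTGAGTCCGCATCTTTCATTACATCCATAAT-3'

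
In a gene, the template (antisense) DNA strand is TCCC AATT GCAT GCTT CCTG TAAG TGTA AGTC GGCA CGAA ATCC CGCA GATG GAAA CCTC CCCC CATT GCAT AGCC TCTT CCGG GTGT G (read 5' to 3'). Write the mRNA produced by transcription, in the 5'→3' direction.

5'-CACACCCGGAAGAGGCUAUGCAAUGGGGGGAGGUUUCCAUCUGCGGGAUUUCGUGCCGACUUACACUUACAGGAAGCAUGCAAUUGGGA-3'

RNA polymerase reads the template 3'→5' and synthesizes mRNA 5'→3' by base-pairing (A→U, T→A, G↔C). The complement of the template is AGGGTTAACGTACGAAGGACATTCACATTCAGCCGTGCTTTAGGGCGTCTACCTTTGGAGGGGGGTAACGTATCGGAGAAGGCCCACAC; antiparallel, so 5'→3' the coding strand is CACACCCGGAAGAGGCTATGCAATGGGGGGAGGTTTCCATCTGCGGGATTTCGTGCCGACTTACACTTACAGGAAGCATGCAATTGGGA. Replace T with U for the mRNA.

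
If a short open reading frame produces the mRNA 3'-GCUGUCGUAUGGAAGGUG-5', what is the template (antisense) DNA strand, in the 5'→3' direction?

5'-CGACAGCATACCTTCCAC-3'

Written 5'→3' the mRNA is GUGGAAGGUAUGCUGUCG, so the coding DNA strand is GTGGAAGGTATGCTGTCG. The template is its reverse complement.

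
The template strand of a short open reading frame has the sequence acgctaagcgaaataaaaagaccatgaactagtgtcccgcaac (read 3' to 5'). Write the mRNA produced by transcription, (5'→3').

5'-UGCGAUUCGCUUUAUUUUUCUGGUACUUGAUCACAGGGCGUUG-3'

Reading the template 3'→5' as shown, RNA polymerase pairs each base (A→U, T→A, G↔C) to build mRNA 5'→3' directly.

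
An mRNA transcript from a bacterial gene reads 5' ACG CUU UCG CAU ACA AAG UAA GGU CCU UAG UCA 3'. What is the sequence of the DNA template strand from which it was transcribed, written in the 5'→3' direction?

5'-TGACTAAGGACCTTACTTTGTATGCGAAAGCGT-3'

Replace U with T to get the coding DNA strand: ACGCTTTCGCATACAAAGTAAGGTCCTTAGTCA. The template strand is its reverse complement (complement TGCGAAAGCGTATGTTTCATTCCAGGAATCAGT, then reverse).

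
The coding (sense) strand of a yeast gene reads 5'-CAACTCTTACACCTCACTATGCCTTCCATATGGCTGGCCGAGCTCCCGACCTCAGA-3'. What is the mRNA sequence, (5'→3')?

The mRNA is synthesized from the template strand, so it matches the coding strand with T replaced by U.

5'-CAACUCUUACACCUCACUAUGCCUUCCAUAUGGCUGGCCGAGCUCCCGACCUCAGA-3'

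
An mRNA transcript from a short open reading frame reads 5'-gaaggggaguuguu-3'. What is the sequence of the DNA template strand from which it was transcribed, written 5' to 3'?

Replace U with T to get the coding DNA strand: GAAGGGGAGTTGTT. The template strand is its reverse complement (complement CTTCCCCTCAACAA, then reverse).

5′-AACAACTCCCCTTC-3′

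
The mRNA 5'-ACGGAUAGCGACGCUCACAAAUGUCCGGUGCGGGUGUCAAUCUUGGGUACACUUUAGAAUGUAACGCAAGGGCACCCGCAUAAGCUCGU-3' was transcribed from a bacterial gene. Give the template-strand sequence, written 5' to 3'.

5'-ACGAGCTTATGCGGGTGCCCTTGCGTTACATTCTAAAGTGTACCCAAGATTGACACCCGCACCGGACATTTGTGAGCGTCGCTATCCGT-3'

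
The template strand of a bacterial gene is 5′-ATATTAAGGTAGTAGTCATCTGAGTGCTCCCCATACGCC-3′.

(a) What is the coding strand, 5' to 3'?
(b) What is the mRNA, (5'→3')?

(a) The coding strand is the reverse complement of the template: complement TATAATTCCATCATCAGTAGACTCACGAGGGGTATGCGG, then reverse.
(b) mRNA has the coding-strand sequence with T→U.

(a) 5'-GGCGTATGGGGAGCACTCAGATGACTACTACCTTAATAT-3'
(b) 5'-GGCGUAUGGGGAGCACUCAGAUGACUACUACCUUAAUAU-3'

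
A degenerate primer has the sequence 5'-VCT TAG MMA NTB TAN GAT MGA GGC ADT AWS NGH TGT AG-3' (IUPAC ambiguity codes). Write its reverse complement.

Standard pairs A↔T, G↔C; ambiguity codes pair M↔K, W↔W, S↔S, B↔V, D↔H, N↔N. Complement (BGAATCKKTNAVATNCTAKCTCCGTHATWSNCDACATC), then reverse for 5'→3'.

5'-CTACADCNSWTAHTGCCTCKATCNTAVANTKKCTAAGB-3'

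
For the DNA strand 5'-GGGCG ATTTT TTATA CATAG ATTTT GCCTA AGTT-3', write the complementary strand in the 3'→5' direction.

3'-CCCGCTAAAAAATATGTATCTAAAACGGATTCAA-5'

Base-pairing A↔T, G↔C gives the complement. The complementary strand is antiparallel, so paired with a 5'→3' strand it runs 3'→5'.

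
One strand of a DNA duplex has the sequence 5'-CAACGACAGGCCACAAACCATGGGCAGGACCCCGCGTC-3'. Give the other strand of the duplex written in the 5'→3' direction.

5'-GACGCGGGGTCCTGCCCATGGTTTGTGGCCTGTCGTTG-3'

The complement of CAACGACAGGCCACAAACCATGGGCAGGACCCCGCGTC is GTTGCTGTCCGGTGTTTGGTACCCGTCCTGGGGCGCAG (A↔T, G↔C). DNA strands are antiparallel, so the complementary strand runs 3'→5'; reversing gives the 5'→3' form.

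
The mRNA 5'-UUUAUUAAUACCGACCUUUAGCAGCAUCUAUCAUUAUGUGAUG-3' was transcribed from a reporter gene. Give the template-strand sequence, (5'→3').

Replace U with T to get the coding DNA strand: TTTATTAATACCGACCTTTAGCAGCATCTATCATTATGTGATG. The template strand is its reverse complement (complement AAATAATTATGGCTGGAAATCGTCGTAGATAGTAATACACTAC, then reverse).

5'-CATCACATAATGATAGATGCTGCTAAAGGTCGGTATTAATAAA-3'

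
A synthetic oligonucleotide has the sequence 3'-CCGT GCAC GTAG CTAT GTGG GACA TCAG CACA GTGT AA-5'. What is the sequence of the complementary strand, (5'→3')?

The strand is given 3'→5', so its complement runs 5'→3' in the same left-to-right order: pair each base A↔T, G↔C.

5'-GGCACGTGCATCGATACACCCTGTAGTCGTGTCACATT-3'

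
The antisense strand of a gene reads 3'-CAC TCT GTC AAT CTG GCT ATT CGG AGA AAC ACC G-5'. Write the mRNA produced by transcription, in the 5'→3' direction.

5'-GUGAGACAGUUAGACCGAUAAGCCUCUUUGUGGC-3'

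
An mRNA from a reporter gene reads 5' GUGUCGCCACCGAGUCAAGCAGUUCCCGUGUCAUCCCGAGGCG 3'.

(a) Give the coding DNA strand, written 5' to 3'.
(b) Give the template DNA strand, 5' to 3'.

(a) 5′-GTGTCGCCACCGAGTCAAGCAGTTCCCGTGTCATCCCGAGGCG-3′
(b) 5′-CGCCTCGGGATGACACGGGAACTGCTTGACTCGGTGGCGACAC-3′

(a) The coding strand matches the mRNA with U→T.
(b) The template strand is the reverse complement of the coding strand.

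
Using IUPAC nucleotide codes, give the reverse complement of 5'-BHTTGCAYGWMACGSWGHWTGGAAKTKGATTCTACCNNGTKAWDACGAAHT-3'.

Standard pairs A↔T, G↔C; ambiguity codes pair Y↔R, M↔K, W↔W, S↔S, B↔V, D↔H, N↔N. Complement (VDAACGTRCWKTGCSWCDWACCTTMAMCTAAGATGGNNCAMTWHTGCTTDA), then reverse for 5'→3'.

5'-ADTTCGTHWTMACNNGGTAGAATCMAMTTCCAWDCWSCGTKWCRTGCAADV-3'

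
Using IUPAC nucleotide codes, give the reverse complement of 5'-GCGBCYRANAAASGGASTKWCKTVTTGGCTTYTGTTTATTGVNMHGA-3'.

5'-TCDKNBCAATAAACARAAGCCAABAMGWMASTCCSTTTNTYRGVCGC-3'

Standard pairs A↔T, G↔C; ambiguity codes pair R↔Y, M↔K, W↔W, S↔S, B↔V, H↔D, N↔N. Complement (CGCVGRYTNTTTSCCTSAMWGMABAACCGAARACAAATAACBNKDCT), then reverse for 5'→3'.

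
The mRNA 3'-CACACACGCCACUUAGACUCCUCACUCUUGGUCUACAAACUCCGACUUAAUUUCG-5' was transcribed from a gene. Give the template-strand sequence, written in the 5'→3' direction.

5'-GTGTGTGCGGTGAATCTGAGGAGTGAGAACCAGATGTTTGAGGCTGAATTAAAGC-3'

Written 5'→3' the mRNA is GCUUUAAUUCAGCCUCAAACAUCUGGUUCUCACUCCUCAGAUUCACCGCACACAC, so the coding DNA strand is GCTTTAATTCAGCCTCAAACATCTGGTTCTCACTCCTCAGATTCACCGCACACAC. The template is its reverse complement.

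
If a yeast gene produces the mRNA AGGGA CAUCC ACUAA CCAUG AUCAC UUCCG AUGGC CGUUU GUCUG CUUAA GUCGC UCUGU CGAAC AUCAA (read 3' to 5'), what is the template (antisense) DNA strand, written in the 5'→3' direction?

Written 5'→3' the mRNA is AACUACAAGCUGUCUCGCUGAAUUCGUCUGUUUGCCGGUAGCCUUCACUAGUACCAAUCACCUACAGGGA, so the coding DNA strand is AACTACAAGCTGTCTCGCTGAATTCGTCTGTTTGCCGGTAGCCTTCACTAGTACCAATCACCTACAGGGA. The template is its reverse complement.

5'-TCCCTGTAGGTGATTGGTACTAGTGAAGGCTACCGGCAAACAGACGAATTCAGCGAGACAGCTTGTAGTT-3'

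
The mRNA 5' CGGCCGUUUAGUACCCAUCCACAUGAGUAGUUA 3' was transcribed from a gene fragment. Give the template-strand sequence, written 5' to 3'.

5'-TAACTACTCATGTGGATGGGTACTAAACGGCCG-3'

Replace U with T to get the coding DNA strand: CGGCCGTTTAGTACCCATCCACATGAGTAGTTA. The template strand is its reverse complement (complement GCCGGCAAATCATGGGTAGGTGTACTCATCAAT, then reverse).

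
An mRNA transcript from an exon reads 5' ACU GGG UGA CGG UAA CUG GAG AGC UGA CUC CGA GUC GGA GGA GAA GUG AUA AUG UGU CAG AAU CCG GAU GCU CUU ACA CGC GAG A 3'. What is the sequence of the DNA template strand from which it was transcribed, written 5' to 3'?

Replace U with T to get the coding DNA strand: ACTGGGTGACGGTAACTGGAGAGCTGACTCCGAGTCGGAGGAGAAGTGATAATGTGTCAGAATCCGGATGCTCTTACACGCGAGA. The template strand is its reverse complement (complement TGACCCACTGCCATTGACCTCTCGACTGAGGCTCAGCCTCCTCTTCACTATTACACAGTCTTAGGCCTACGAGAATGTGCGCTCT, then reverse).

5'-TCTCGCGTGTAAGAGCATCCGGATTCTGACACATTATCACTTCTCCTCCGACTCGGAGTCAGCTCTCCAGTTACCGTCACCCAGT-3'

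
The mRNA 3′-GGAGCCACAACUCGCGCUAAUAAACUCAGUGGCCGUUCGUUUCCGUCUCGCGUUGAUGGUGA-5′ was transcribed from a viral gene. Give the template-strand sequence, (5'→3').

5'-CCTCGGTGTTGAGCGCGATTATTTGAGTCACCGGCAAGCAAAGGCAGAGCGCAACTACCACT-3'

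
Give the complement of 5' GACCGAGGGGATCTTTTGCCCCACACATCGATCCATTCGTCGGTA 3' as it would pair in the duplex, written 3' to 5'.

3′-CTGGCTCCCCTAGAAAACGGGGTGTGTAGCTAGGTAAGCAGCCAT-5′

Base-pairing A↔T, G↔C gives the complement. The complementary strand is antiparallel, so paired with a 5'→3' strand it runs 3'→5'.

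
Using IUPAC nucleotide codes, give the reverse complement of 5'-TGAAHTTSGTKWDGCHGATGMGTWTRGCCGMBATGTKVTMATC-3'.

Standard pairs A↔T, G↔C; ambiguity codes pair R↔Y, M↔K, W↔W, S↔S, B↔V, D↔H. Complement (ACTTDAASCAMWHCGDCTACKCAWAYCGGCKVTACAMBAKTAG), then reverse for 5'→3'.

5'-GATKABMACATVKCGGCYAWACKCATCDGCHWMACSAADTTCA-3'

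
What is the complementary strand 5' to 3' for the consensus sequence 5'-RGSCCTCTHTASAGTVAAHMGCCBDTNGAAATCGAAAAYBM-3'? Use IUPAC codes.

5'-KVRTTTTCGATTTCNAHVGGCKDTTBACTSTADAGAGGSCY-3'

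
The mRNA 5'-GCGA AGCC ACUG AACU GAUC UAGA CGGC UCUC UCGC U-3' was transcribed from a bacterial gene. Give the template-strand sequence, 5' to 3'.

Replace U with T to get the coding DNA strand: GCGAAGCCACTGAACTGATCTAGACGGCTCTCTCGCT. The template strand is its reverse complement (complement CGCTTCGGTGACTTGACTAGATCTGCCGAGAGAGCGA, then reverse).

5'-AGCGAGAGAGCCGTCTAGATCAGTTCAGTGGCTTCGC-3'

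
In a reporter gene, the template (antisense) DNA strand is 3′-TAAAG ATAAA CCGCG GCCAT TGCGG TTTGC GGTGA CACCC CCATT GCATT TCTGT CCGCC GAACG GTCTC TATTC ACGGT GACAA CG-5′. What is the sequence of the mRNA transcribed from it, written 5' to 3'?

5′-AUUUCUAUUUGGCGCCGGUAACGCCAAACGCCACUGUGGGGGUAACGUAAAGACAGGCGGCUUGCCAGAGAUAAGUGCCACUGUUGC-3′

Reading the template 3'→5' as shown, RNA polymerase pairs each base (A→U, T→A, G↔C) to build mRNA 5'→3' directly.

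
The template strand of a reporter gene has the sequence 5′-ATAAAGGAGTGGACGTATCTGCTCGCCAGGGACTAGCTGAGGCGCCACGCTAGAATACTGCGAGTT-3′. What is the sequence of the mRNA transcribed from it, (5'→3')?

5'-AACUCGCAGUAUUCUAGCGUGGCGCCUCAGCUAGUCCCUGGCGAGCAGAUACGUCCACUCCUUUAU-3'

The mRNA has the sequence of the coding strand (reverse complement of the template) with T→U. Reverse complement of ATAAAGGAGTGGACGTATCTGCTCGCCAGGGACTAGCTGAGGCGCCACGCTAGAATACTGCGAGTT is AACTCGCAGTATTCTAGCGTGGCGCCTCAGCTAGTCCCTGGCGAGCAGATACGTCCACTCCTTTAT; then T→U.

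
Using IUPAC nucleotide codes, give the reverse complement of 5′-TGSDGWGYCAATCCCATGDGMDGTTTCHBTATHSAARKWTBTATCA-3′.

Standard pairs A↔T, G↔C; ambiguity codes pair R↔Y, M↔K, W↔W, S↔S, B↔V, D↔H. Complement (ACSHCWCRGTTAGGGTACHCKHCAAAGDVATADSTTYMWAVATAGT), then reverse for 5'→3'.

5'-TGATAVAWMYTTSDATAVDGAAACHKCHCATGGGATTGRCWCHSCA-3'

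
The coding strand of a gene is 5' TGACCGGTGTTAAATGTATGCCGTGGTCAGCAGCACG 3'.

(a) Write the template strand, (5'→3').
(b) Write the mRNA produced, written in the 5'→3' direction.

(a) The template strand is the reverse complement of the coding strand: complement ACTGGCCACAATTTACATACGGCACCAGTCGTCGTGC, then reverse.
(b) mRNA matches the coding strand with T→U.

(a) 5'-CGTGCTGCTGACCACGGCATACATTTAACACCGGTCA-3'
(b) 5'-UGACCGGUGUUAAAUGUAUGCCGUGGUCAGCAGCACG-3'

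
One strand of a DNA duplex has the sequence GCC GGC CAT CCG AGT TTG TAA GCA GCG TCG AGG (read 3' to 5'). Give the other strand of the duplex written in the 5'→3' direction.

5′-CGGCCGGTAGGCTCAAACATTCGTCGCAGCTCC-3′

The strand is given 3'→5', so its complement runs 5'→3' in the same left-to-right order: pair each base A↔T, G↔C.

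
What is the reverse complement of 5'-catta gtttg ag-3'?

Complement each base (A↔T, G↔C): GTAATCAAACTC. Then reverse.

5'-CTCAAACTAATG-3'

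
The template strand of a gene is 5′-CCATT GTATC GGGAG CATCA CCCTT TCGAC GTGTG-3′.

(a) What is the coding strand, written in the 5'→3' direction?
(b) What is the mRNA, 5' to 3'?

(a) The coding strand is the reverse complement of the template: complement GGTAACATAGCCCTCGTAGTGGGAAAGCTGCACAC, then reverse.
(b) mRNA has the coding-strand sequence with T→U.

(a) 5′-CACACGTCGAAAGGGTGATGCTCCCGATACAATGG-3′
(b) 5'-CACACGUCGAAAGGGUGAUGCUCCCGAUACAAUGG-3'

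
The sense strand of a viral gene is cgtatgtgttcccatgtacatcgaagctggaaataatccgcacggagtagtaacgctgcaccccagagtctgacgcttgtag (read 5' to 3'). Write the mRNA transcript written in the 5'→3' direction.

5′-CGUAUGUGUUCCCAUGUACAUCGAAGCUGGAAAUAAUCCGCACGGAGUAGUAACGCUGCACCCCAGAGUCUGACGCUUGUAG-3′

mRNA has the coding-strand sequence with U in place of T.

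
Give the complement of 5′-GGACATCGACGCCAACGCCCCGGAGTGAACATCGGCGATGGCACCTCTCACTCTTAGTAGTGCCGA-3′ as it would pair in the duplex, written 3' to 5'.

3'-CCTGTAGCTGCGGTTGCGGGGCCTCACTTGTAGCCGCTACCGTGGAGAGTGAGAATCATCACGGCT-5'

Base-pairing A↔T, G↔C gives the complement. The complementary strand is antiparallel, so paired with a 5'→3' strand it runs 3'→5'.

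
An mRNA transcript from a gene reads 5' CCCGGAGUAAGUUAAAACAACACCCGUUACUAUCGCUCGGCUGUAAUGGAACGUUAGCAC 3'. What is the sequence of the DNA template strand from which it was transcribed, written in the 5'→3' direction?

Replace U with T to get the coding DNA strand: CCCGGAGTAAGTTAAAACAACACCCGTTACTATCGCTCGGCTGTAATGGAACGTTAGCAC. The template strand is its reverse complement (complement GGGCCTCATTCAATTTTGTTGTGGGCAATGATAGCGAGCCGACATTACCTTGCAATCGTG, then reverse).

5'-GTGCTAACGTTCCATTACAGCCGAGCGATAGTAACGGGTGTTGTTTTAACTTACTCCGGG-3'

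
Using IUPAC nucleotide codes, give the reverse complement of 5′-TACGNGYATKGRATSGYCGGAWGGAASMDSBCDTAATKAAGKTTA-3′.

5'-TAAMCTTMATTAHGVSHKSTTCCWTCCGRCSATYCMATRCNCGTA-3'

Standard pairs A↔T, G↔C; ambiguity codes pair R↔Y, M↔K, W↔W, S↔S, B↔V, D↔H, N↔N. Complement (ATGCNCRTAMCYTASCRGCCTWCCTTSKHSVGHATTAMTTCMAAT), then reverse for 5'→3'.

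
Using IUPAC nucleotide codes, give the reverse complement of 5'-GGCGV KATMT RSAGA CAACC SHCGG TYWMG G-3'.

5'-CCKWRACCGDSGGTTGTCTSYAKATMBCGCC-3'

Standard pairs A↔T, G↔C; ambiguity codes pair R↔Y, M↔K, W↔W, S↔S, H↔D, V↔B. Complement (CCGCBMTAKAYSTCTGTTGGSDGCCARWKCC), then reverse for 5'→3'.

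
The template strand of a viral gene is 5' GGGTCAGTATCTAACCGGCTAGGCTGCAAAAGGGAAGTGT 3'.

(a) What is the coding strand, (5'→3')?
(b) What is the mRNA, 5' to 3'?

(a) The coding strand is the reverse complement of the template: complement CCCAGTCATAGATTGGCCGATCCGACGTTTTCCCTTCACA, then reverse.
(b) mRNA has the coding-strand sequence with T→U.

(a) 5'-ACACTTCCCTTTTGCAGCCTAGCCGGTTAGATACTGACCC-3'
(b) 5'-ACACUUCCCUUUUGCAGCCUAGCCGGUUAGAUACUGACCC-3'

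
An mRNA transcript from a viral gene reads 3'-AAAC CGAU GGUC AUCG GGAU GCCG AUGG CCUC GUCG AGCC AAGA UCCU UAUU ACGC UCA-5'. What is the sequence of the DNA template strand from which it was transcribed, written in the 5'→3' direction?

5'-TTTGGCTACCAGTAGCCCTACGGCTACCGGAGCAGCTCGGTTCTAGGAATAATGCGAGT-3'

Written 5'→3' the mRNA is ACUCGCAUUAUUCCUAGAACCGAGCUGCUCCGGUAGCCGUAGGGCUACUGGUAGCCAAA, so the coding DNA strand is ACTCGCATTATTCCTAGAACCGAGCTGCTCCGGTAGCCGTAGGGCTACTGGTAGCCAAA. The template is its reverse complement.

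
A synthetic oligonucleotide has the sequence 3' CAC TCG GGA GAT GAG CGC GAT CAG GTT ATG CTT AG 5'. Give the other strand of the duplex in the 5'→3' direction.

5'-GTGAGCCCTCTACTCGCGCTAGTCCAATACGAATC-3'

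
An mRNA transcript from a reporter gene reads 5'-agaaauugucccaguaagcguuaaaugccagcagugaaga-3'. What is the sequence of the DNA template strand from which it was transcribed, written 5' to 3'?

Replace U with T to get the coding DNA strand: AGAAATTGTCCCAGTAAGCGTTAAATGCCAGCAGTGAAGA. The template strand is its reverse complement (complement TCTTTAACAGGGTCATTCGCAATTTACGGTCGTCACTTCT, then reverse).

5'-TCTTCACTGCTGGCATTTAACGCTTACTGGGACAATTTCT-3'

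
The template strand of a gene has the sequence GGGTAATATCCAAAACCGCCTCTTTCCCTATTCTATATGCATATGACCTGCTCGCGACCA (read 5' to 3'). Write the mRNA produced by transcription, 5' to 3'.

The mRNA has the sequence of the coding strand (reverse complement of the template) with T→U. Reverse complement of GGGTAATATCCAAAACCGCCTCTTTCCCTATTCTATATGCATATGACCTGCTCGCGACCA is TGGTCGCGAGCAGGTCATATGCATATAGAATAGGGAAAGAGGCGGTTTTGGATATTACCC; then T→U.

5'-UGGUCGCGAGCAGGUCAUAUGCAUAUAGAAUAGGGAAAGAGGCGGUUUUGGAUAUUACCC-3'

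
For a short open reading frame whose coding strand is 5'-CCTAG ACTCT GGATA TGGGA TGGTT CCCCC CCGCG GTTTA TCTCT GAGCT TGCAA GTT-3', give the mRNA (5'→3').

5'-CCUAGACUCUGGAUAUGGGAUGGUUCCCCCCCGCGGUUUAUCUCUGAGCUUGCAAGUU-3'

mRNA has the coding-strand sequence with U in place of T.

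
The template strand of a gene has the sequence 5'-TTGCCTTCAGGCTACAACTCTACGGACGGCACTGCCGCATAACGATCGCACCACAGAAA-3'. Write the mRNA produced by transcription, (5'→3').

5'-UUUCUGUGGUGCGAUCGUUAUGCGGCAGUGCCGUCCGUAGAGUUGUAGCCUGAAGGCAA-3'

RNA polymerase reads the template 3'→5' and synthesizes mRNA 5'→3' by base-pairing (A→U, T→A, G↔C). The complement of the template is AACGGAAGTCCGATGTTGAGATGCCTGCCGTGACGGCGTATTGCTAGCGTGGTGTCTTT; antiparallel, so 5'→3' the coding strand is TTTCTGTGGTGCGATCGTTATGCGGCAGTGCCGTCCGTAGAGTTGTAGCCTGAAGGCAA. Replace T with U for the mRNA.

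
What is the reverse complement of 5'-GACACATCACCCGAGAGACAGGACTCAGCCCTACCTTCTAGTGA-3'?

Reading the sequence 3'→5' and pairing each base (A↔T, G↔C) gives the reverse complement directly.

5'-TCACTAGAAGGTAGGGCTGAGTCCTGTCTCTCGGGTGATGTGTC-3'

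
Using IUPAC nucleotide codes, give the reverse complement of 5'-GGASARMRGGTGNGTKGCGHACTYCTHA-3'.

5'-TDAGRAGTDCGCMACNCACCYKYTSTCC-3'

Standard pairs A↔T, G↔C; ambiguity codes pair R↔Y, M↔K, S↔S, H↔D, N↔N. Complement (CCTSTYKYCCACNCAMCGCDTGARGADT), then reverse for 5'→3'.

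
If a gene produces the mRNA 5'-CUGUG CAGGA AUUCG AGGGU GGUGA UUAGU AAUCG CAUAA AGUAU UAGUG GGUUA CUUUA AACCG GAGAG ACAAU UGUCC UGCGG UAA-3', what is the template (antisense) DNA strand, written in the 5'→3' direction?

Replace U with T to get the coding DNA strand: CTGTGCAGGAATTCGAGGGTGGTGATTAGTAATCGCATAAAGTATTAGTGGGTTACTTTAAACCGGAGAGACAATTGTCCTGCGGTAA. The template strand is its reverse complement (complement GACACGTCCTTAAGCTCCCACCACTAATCATTAGCGTATTTCATAATCACCCAATGAAATTTGGCCTCTCTGTTAACAGGACGCCATT, then reverse).

5'-TTACCGCAGGACAATTGTCTCTCCGGTTTAAAGTAACCCACTAATACTTTATGCGATTACTAATCACCACCCTCGAATTCCTGCACAG-3'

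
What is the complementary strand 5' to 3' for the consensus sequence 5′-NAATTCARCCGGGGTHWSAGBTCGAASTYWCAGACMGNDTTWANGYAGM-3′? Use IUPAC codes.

Standard pairs A↔T, G↔C; ambiguity codes pair R↔Y, M↔K, W↔W, S↔S, B↔V, D↔H, N↔N. Complement (NTTAAGTYGGCCCCADWSTCVAGCTTSARWGTCTGKCNHAAWTNCRTCK), then reverse for 5'→3'.

5′-KCTRCNTWAAHNCKGTCTGWRASTTCGAVCTSWDACCCCGGYTGAATTN-3′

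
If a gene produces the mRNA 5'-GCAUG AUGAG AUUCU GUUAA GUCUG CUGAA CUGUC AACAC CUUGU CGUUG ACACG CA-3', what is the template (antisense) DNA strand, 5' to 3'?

5'-TGCGTGTCAACGACAAGGTGTTGACAGTTCAGCAGACTTAACAGAATCTCATCATGC-3'

Replace U with T to get the coding DNA strand: GCATGATGAGATTCTGTTAAGTCTGCTGAACTGTCAACACCTTGTCGTTGACACGCA. The template strand is its reverse complement (complement CGTACTACTCTAAGACAATTCAGACGACTTGACAGTTGTGGAACAGCAACTGTGCGT, then reverse).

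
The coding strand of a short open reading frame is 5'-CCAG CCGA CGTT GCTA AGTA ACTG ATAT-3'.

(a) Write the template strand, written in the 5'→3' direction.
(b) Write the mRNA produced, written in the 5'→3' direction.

(a) The template strand is the reverse complement of the coding strand: complement GGTCGGCTGCAACGATTCATTGACTATA, then reverse.
(b) mRNA matches the coding strand with T→U.

(a) 5'-ATATCAGTTACTTAGCAACGTCGGCTGG-3'
(b) 5'-CCAGCCGACGUUGCUAAGUAACUGAUAU-3'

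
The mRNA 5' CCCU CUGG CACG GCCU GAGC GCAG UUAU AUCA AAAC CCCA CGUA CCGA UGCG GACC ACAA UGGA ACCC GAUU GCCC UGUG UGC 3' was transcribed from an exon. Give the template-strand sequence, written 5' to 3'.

Replace U with T to get the coding DNA strand: CCCTCTGGCACGGCCTGAGCGCAGTTATATCAAAACCCCACGTACCGATGCGGACCACAATGGAACCCGATTGCCCTGTGTGC. The template strand is its reverse complement (complement GGGAGACCGTGCCGGACTCGCGTCAATATAGTTTTGGGGTGCATGGCTACGCCTGGTGTTACCTTGGGCTAACGGGACACACG, then reverse).

5'-GCACACAGGGCAATCGGGTTCCATTGTGGTCCGCATCGGTACGTGGGGTTTTGATATAACTGCGCTCAGGCCGTGCCAGAGGG-3'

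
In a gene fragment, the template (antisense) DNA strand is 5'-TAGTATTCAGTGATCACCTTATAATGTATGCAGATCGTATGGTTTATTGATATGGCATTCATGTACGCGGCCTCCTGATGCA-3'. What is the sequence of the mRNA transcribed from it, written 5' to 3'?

RNA polymerase reads the template 3'→5' and synthesizes mRNA 5'→3' by base-pairing (A→U, T→A, G↔C). The complement of the template is ATCATAAGTCACTAGTGGAATATTACATACGTCTAGCATACCAAATAACTATACCGTAAGTACATGCGCCGGAGGACTACGT; antiparallel, so 5'→3' the coding strand is TGCATCAGGAGGCCGCGTACATGAATGCCATATCAATAAACCATACGATCTGCATACATTATAAGGTGATCACTGAATACTA. Replace T with U for the mRNA.

5'-UGCAUCAGGAGGCCGCGUACAUGAAUGCCAUAUCAAUAAACCAUACGAUCUGCAUACAUUAUAAGGUGAUCACUGAAUACUA-3'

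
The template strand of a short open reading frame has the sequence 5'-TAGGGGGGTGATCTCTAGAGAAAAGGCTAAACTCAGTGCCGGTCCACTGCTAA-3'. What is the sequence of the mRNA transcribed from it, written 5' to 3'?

RNA polymerase reads the template 3'→5' and synthesizes mRNA 5'→3' by base-pairing (A→U, T→A, G↔C). The complement of the template is ATCCCCCCACTAGAGATCTCTTTTCCGATTTGAGTCACGGCCAGGTGACGATT; antiparallel, so 5'→3' the coding strand is TTAGCAGTGGACCGGCACTGAGTTTAGCCTTTTCTCTAGAGATCACCCCCCTA. Replace T with U for the mRNA.

5'-UUAGCAGUGGACCGGCACUGAGUUUAGCCUUUUCUCUAGAGAUCACCCCCCUA-3'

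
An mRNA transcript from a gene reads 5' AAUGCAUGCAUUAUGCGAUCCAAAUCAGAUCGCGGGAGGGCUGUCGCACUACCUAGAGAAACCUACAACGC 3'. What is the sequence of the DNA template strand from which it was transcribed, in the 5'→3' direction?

5'-GCGTTGTAGGTTTCTCTAGGTAGTGCGACAGCCCTCCCGCGATCTGATTTGGATCGCATAATGCATGCATT-3'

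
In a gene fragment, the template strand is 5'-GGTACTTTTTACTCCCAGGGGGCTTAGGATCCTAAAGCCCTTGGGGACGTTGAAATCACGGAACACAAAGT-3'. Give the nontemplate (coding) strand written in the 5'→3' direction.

5'-ACTTTGTGTTCCGTGATTTCAACGTCCCCAAGGGCTTTAGGATCCTAAGCCCCCTGGGAGTAAAAAGTACC-3'

The coding strand is complementary and antiparallel to the template: take the complement (A↔T, G↔C) and reverse.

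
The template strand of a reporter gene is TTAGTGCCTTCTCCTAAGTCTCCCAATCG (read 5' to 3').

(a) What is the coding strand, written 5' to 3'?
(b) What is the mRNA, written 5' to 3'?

(a) The coding strand is the reverse complement of the template: complement AATCACGGAAGAGGATTCAGAGGGTTAGC, then reverse.
(b) mRNA has the coding-strand sequence with T→U.

(a) 5'-CGATTGGGAGACTTAGGAGAAGGCACTAA-3'
(b) 5'-CGAUUGGGAGACUUAGGAGAAGGCACUAA-3'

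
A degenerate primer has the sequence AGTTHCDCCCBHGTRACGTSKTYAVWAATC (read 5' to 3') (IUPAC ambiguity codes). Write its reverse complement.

5'-GATTWBTRAMSACGTYACDVGGGHGDAACT-3'

Standard pairs A↔T, G↔C; ambiguity codes pair R↔Y, K↔M, W↔W, S↔S, B↔V, D↔H. Complement (TCAADGHGGGVDCAYTGCASMARTBWTTAG), then reverse for 5'→3'.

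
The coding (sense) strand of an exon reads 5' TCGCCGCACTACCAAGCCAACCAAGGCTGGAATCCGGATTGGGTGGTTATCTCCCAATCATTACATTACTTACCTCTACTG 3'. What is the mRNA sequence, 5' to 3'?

5′-UCGCCGCACUACCAAGCCAACCAAGGCUGGAAUCCGGAUUGGGUGGUUAUCUCCCAAUCAUUACAUUACUUACCUCUACUG-3′

mRNA has the coding-strand sequence with U in place of T.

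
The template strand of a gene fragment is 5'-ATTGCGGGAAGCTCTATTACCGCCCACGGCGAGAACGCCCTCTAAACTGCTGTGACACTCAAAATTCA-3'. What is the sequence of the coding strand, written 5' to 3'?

The coding strand is complementary and antiparallel to the template: take the complement (A↔T, G↔C) and reverse.

5'-TGAATTTTGAGTGTCACAGCAGTTTAGAGGGCGTTCTCGCCGTGGGCGGTAATAGAGCTTCCCGCAAT-3'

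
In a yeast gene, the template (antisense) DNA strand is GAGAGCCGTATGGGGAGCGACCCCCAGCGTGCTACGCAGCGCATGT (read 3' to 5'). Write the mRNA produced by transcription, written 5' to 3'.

5'-CUCUCGGCAUACCCCUCGCUGGGGGUCGCACGAUGCGUCGCGUACA-3'

Reading the template 3'→5' as shown, RNA polymerase pairs each base (A→U, T→A, G↔C) to build mRNA 5'→3' directly.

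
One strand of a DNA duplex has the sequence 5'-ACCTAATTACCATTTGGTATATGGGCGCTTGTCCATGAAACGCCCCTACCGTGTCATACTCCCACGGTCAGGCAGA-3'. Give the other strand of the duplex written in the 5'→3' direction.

Pairing A↔T and G↔C gives TGGATTAATGGTAAACCATATACCCGCGAACAGGTACTTTGCGGGGATGGCACAGTATGAGGGTGCCAGTCCGTCT, running 3'→5'. Reverse for the 5'→3' convention.

5'-TCTGCCTGACCGTGGGAGTATGACACGGTAGGGGCGTTTCATGGACAAGCGCCCATATACCAAATGGTAATTAGGT-3'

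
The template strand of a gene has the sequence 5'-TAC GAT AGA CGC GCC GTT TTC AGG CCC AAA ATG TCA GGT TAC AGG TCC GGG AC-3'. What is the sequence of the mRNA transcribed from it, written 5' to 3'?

5'-GUCCCGGACCUGUAACCUGACAUUUUGGGCCUGAAAACGGCGCGUCUAUCGUA-3'

The mRNA has the sequence of the coding strand (reverse complement of the template) with T→U. Reverse complement of TACGATAGACGCGCCGTTTTCAGGCCCAAAATGTCAGGTTACAGGTCCGGGAC is GTCCCGGACCTGTAACCTGACATTTTGGGCCTGAAAACGGCGCGTCTATCGTA; then T→U.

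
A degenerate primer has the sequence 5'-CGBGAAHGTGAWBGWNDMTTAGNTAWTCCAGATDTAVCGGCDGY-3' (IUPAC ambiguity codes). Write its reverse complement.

Standard pairs A↔T, G↔C; ambiguity codes pair Y↔R, M↔K, W↔W, B↔V, D↔H, N↔N. Complement (GCVCTTDCACTWVCWNHKAATCNATWAGGTCTAHATBGCCGHCR), then reverse for 5'→3'.

5'-RCHGCCGBTAHATCTGGAWTANCTAAKHNWCVWTCACDTTCVCG-3'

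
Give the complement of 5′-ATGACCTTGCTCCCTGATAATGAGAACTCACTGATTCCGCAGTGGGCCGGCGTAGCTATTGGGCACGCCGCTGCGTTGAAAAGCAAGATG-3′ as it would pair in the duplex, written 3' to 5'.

Base-pairing A↔T, G↔C gives the complement. The complementary strand is antiparallel, so paired with a 5'→3' strand it runs 3'→5'.

3'-TACTGGAACGAGGGACTATTACTCTTGAGTGACTAAGGCGTCACCCGGCCGCATCGATAACCCGTGCGGCGACGCAACTTTTCGTTCTAC-5'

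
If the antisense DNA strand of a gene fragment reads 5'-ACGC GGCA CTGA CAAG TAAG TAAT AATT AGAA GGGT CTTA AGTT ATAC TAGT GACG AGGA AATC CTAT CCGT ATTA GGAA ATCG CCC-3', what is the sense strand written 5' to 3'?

5'-GGGCGATTTCCTAATACGGATAGGATTTCCTCGTCACTAGTATAACTTAAGACCCTTCTAATTATTACTTACTTGTCAGTGCCGCGT-3'

The coding strand is complementary and antiparallel to the template: take the complement (A↔T, G↔C) and reverse.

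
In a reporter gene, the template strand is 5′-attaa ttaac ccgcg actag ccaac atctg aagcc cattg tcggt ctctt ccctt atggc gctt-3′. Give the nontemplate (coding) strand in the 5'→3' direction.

5'-AAGCGCCATAAGGGAAGAGACCGACAATGGGCTTCAGATGTTGGCTAGTCGCGGGTTAATTAAT-3'

The coding strand is complementary and antiparallel to the template: take the complement (A↔T, G↔C) and reverse.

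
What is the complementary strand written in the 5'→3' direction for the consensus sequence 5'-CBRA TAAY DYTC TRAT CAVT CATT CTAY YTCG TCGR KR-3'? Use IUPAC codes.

Standard pairs A↔T, G↔C; ambiguity codes pair R↔Y, K↔M, B↔V, D↔H. Complement (GVYTATTRHRAGAYTAGTBAGTAAGATRRAGCAGCYMY), then reverse for 5'→3'.

5'-YMYCGACGARRTAGAATGABTGATYAGARHRTTATYVG-3'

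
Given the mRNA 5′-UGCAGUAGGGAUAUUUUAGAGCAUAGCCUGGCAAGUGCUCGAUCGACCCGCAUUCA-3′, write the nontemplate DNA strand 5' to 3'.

5′-TGCAGTAGGGATATTTTAGAGCATAGCCTGGCAAGTGCTCGATCGACCCGCATTCA-3′

The coding DNA strand has the same 5'→3' sequence as the mRNA with U replaced by T.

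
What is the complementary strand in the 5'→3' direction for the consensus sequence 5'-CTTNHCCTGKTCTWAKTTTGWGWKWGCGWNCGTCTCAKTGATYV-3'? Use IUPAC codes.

5'-BRATCAMTGAGACGNWCGCWMWCWCAAAMTWAGAMCAGGDNAAG-3'

Standard pairs A↔T, G↔C; ambiguity codes pair Y↔R, K↔M, W↔W, H↔D, V↔B, N↔N. Complement (GAANDGGACMAGAWTMAAACWCWMWCGCWNGCAGAGTMACTARB), then reverse for 5'→3'.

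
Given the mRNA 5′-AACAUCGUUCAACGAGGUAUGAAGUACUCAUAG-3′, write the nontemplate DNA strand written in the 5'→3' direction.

5'-AACATCGTTCAACGAGGTATGAAGTACTCATAG-3'

The coding DNA strand has the same 5'→3' sequence as the mRNA with U replaced by T.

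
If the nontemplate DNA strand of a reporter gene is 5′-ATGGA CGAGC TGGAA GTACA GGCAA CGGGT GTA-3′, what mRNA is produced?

mRNA has the coding-strand sequence with U in place of T.

5′-AUGGACGAGCUGGAAGUACAGGCAACGGGUGUA-3′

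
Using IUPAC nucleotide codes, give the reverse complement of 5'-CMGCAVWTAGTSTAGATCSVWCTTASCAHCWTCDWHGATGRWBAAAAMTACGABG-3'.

5'-CVTCGTAKTTTTVWYCATCDWHGAWGDTGSTAAGWBSGATCTASACTAWBTGCKG-3'

Standard pairs A↔T, G↔C; ambiguity codes pair R↔Y, M↔K, W↔W, S↔S, B↔V, D↔H. Complement (GKCGTBWATCASATCTAGSBWGAATSGTDGWAGHWDCTACYWVTTTTKATGCTVC), then reverse for 5'→3'.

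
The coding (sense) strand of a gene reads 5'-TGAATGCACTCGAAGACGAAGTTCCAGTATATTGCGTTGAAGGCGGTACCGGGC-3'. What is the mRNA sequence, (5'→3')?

The mRNA is synthesized from the template strand, so it matches the coding strand with T replaced by U.

5'-UGAAUGCACUCGAAGACGAAGUUCCAGUAUAUUGCGUUGAAGGCGGUACCGGGC-3'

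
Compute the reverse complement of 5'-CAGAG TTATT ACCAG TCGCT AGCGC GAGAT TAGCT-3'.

5'-AGCTAATCTCGCGCTAGCGACTGGTAATAACTCTG-3'

Reading the sequence 3'→5' and pairing each base (A↔T, G↔C) gives the reverse complement directly.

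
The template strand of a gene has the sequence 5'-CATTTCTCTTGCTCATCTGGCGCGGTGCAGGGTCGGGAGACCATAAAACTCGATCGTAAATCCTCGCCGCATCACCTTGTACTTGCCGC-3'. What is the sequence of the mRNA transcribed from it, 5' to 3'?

The mRNA has the sequence of the coding strand (reverse complement of the template) with T→U. Reverse complement of CATTTCTCTTGCTCATCTGGCGCGGTGCAGGGTCGGGAGACCATAAAACTCGATCGTAAATCCTCGCCGCATCACCTTGTACTTGCCGC is GCGGCAAGTACAAGGTGATGCGGCGAGGATTTACGATCGAGTTTTATGGTCTCCCGACCCTGCACCGCGCCAGATGAGCAAGAGAAATG; then T→U.

5'-GCGGCAAGUACAAGGUGAUGCGGCGAGGAUUUACGAUCGAGUUUUAUGGUCUCCCGACCCUGCACCGCGCCAGAUGAGCAAGAGAAAUG-3'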